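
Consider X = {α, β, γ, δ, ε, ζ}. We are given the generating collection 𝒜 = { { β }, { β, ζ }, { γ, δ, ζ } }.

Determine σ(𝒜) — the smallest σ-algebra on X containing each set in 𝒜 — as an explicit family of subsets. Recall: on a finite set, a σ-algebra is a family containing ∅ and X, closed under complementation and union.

Start: 𝒜 ∪ {∅, X} = { {  }, { β }, { β, ζ }, { γ, δ, ζ }, X }.
Pass 1 (4 new):
  { α, β, ε }  = complement { γ, δ, ζ }
  { α, γ, δ, ε }  = complement { β, ζ }
  { β, γ, δ, ζ }  = { β } ∪ { γ, δ, ζ }
  { α, γ, δ, ε, ζ }  = complement { β }
  [9 total]
Pass 2 (3 new):
  { α, ε }  = complement { β, γ, δ, ζ }
  { α, β, ε, ζ }  = { β, ζ } ∪ { α, β, ε }
  { α, β, γ, δ, ε }  = { β } ∪ { α, γ, δ, ε }
  [12 total]
Pass 3: 2 new —
  { ζ }  = complement { α, β, γ, δ, ε }
  { γ, δ }  = complement { α, β, ε, ζ }
  [14 total]
Pass 4. New:
  { α, ε, ζ }  = { α, ε } ∪ { ζ }
  { β, γ, δ }  = { γ, δ } ∪ { β }
  [16 total]
Pass 5: closed — nothing new.

σ(𝒜) = { {  }, { β }, { ζ }, { α, ε }, { β, ζ }, { γ, δ }, { α, β, ε }, { α, ε, ζ }, { β, γ, δ }, { γ, δ, ζ }, { α, β, ε, ζ }, { α, γ, δ, ε }, { β, γ, δ, ζ }, { α, β, γ, δ, ε }, { α, γ, δ, ε, ζ }, X }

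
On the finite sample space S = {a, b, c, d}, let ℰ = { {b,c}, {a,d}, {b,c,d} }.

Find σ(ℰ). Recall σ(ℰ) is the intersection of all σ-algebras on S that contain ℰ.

Initial family (5 sets): { ∅, {a,d}, {b,c}, {b,c,d}, S }.
Iteration 1 (1 new):
  {a}  = S∖{b,c,d}
  |family| = 6
Iteration 2: 1 new —
  {a,b,c}  = {b,c} ∪ {a}
  |family| = 7
Iteration 3: 1 new —
  {d}  = S∖{a,b,c}
  |family| = 8
Iteration 4: stable.

Therefore σ(ℰ) = { ∅, {a}, {d}, {a,d}, {b,c}, {a,b,c}, {b,c,d}, S } (|σ(ℰ)| = 8).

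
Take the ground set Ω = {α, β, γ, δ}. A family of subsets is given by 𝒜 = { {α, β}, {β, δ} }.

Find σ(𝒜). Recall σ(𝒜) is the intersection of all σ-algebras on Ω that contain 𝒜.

Answer: σ(𝒜) = { ∅, {α}, {β}, {γ}, {δ}, {α, β}, {α, γ}, {α, δ}, {β, γ}, {β, δ}, {γ, δ}, {α, β, γ}, {α, β, δ}, {α, γ, δ}, {β, γ, δ}, Ω }

Check:
Initial family (4 sets): { ∅, {α, β}, {β, δ}, Ω }.
Pass 1: 3 new —
  {α, γ}  = {β, δ}ᶜ
  {γ, δ}  = {α, β}ᶜ
  {α, β, δ}  = {α, β} ∪ {β, δ}
  (now 7)
Pass 2. New:
  {γ}  = {α, β, δ}ᶜ
  {α, β, γ}  = {α, β} ∪ {α, γ}
  {α, γ, δ}  = {γ, δ} ∪ {α, γ}
  {β, γ, δ}  = {γ, δ} ∪ {β, δ}
  (now 11)
Pass 3. New:
  {α}  = {β, γ, δ}ᶜ
  {β}  = {α, γ, δ}ᶜ
  {δ}  = {α, β, γ}ᶜ
  (now 14)
Pass 4: 2 new —
  {α, δ}  = {δ} ∪ {α}
  {β, γ}  = {γ} ∪ {β}
  (now 16)
Pass 5: stable.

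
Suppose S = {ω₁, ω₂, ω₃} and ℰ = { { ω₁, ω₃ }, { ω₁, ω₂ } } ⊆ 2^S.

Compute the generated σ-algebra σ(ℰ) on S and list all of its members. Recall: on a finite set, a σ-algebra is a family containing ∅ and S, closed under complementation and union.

Initial family (4 sets): { ∅, { ω₁, ω₂ }, { ω₁, ω₃ }, S }.
Iteration 1: +2 →
  { ω₂ }  = S∖{ ω₁, ω₃ }
  { ω₃ }  = S∖{ ω₁, ω₂ }
  (now 6)
Iteration 2: +1 →
  { ω₂, ω₃ }  = { ω₃ } ∪ { ω₂ }
  (now 7)
Iteration 3: 1 new —
  { ω₁ }  = S∖{ ω₂, ω₃ }
  (now 8)
After Iteration 4 the family is unchanged; done.

Hence σ(ℰ) has 8 members: { ∅, { ω₁ }, { ω₂ }, { ω₃ }, { ω₁, ω₂ }, { ω₁, ω₃ }, { ω₂, ω₃ }, S }.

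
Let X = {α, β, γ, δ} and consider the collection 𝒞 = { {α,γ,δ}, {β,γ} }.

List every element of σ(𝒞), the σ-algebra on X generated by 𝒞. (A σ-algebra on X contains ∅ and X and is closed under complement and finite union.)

Answer: σ(𝒞) = { {}, {β}, {γ}, {α,δ}, {β,γ}, {α,β,δ}, {α,γ,δ}, X }

Trace:
Take S₀ = 𝒞 ∪ {∅, X} = { {}, {β,γ}, {α,γ,δ}, X }.
Round 1: +2 →
  {β}  = {α,γ,δ}ᶜ
  {α,δ}  = {β,γ}ᶜ
  — 6 sets.
Round 2: +1 →
  {α,β,δ}  = {α,δ} ∪ {β}
  — 7 sets.
Round 3. New:
  {γ}  = {α,β,δ}ᶜ
  — 8 sets.
Round 4: no new sets; the family is a σ-algebra.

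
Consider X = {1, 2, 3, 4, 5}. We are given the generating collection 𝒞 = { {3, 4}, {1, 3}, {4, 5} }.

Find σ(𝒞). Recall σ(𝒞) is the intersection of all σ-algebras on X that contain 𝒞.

Begin from { {}, {1, 3}, {3, 4}, {4, 5}, X } (that is, 𝒞 plus ∅ and X).
Iteration 1 (6 new):
  {1, 2, 3}  = {4, 5}ᶜ
  {1, 2, 5}  = {3, 4}ᶜ
  {1, 3, 4}  = {3, 4} ∪ {1, 3}
  {2, 4, 5}  = {1, 3}ᶜ
  {3, 4, 5}  = {4, 5} ∪ {3, 4}
  {1, 3, 4, 5}  = {4, 5} ∪ {1, 3}
  [11 total]
Iteration 2: 7 new —
  {2}  = {1, 3, 4, 5}ᶜ
  {1, 2}  = {3, 4, 5}ᶜ
  {2, 5}  = {1, 3, 4}ᶜ
  {1, 2, 3, 4}  = {3, 4} ∪ {1, 2, 3}
  {1, 2, 3, 5}  = {1, 2, 3} ∪ {1, 2, 5}
  {1, 2, 4, 5}  = {4, 5} ∪ {1, 2, 5}
  {2, 3, 4, 5}  = {3, 4, 5} ∪ {2, 4, 5}
  [18 total]
Iteration 3: 5 new —
  {1}  = {2, 3, 4, 5}ᶜ
  {3}  = {1, 2, 4, 5}ᶜ
  {4}  = {1, 2, 3, 5}ᶜ
  {5}  = {1, 2, 3, 4}ᶜ
  {2, 3, 4}  = {3, 4} ∪ {2}
  [23 total]
Iteration 4 (9 new):
  {1, 4}  = {4} ∪ {1}
  {1, 5}  = {2, 3, 4}ᶜ
  {2, 3}  = {2} ∪ {3}
  {2, 4}  = {2} ∪ {4}
  {3, 5}  = {5} ∪ {3}
  {1, 2, 4}  = {1, 2} ∪ {4}
  {1, 3, 5}  = {5} ∪ {1, 3}
  {1, 4, 5}  = {4, 5} ∪ {1}
  {2, 3, 5}  = {2, 5} ∪ {3}
  [32 total]
Iteration 5: closed — nothing new.

Therefore σ(𝒞) = { {}, {1}, {2}, {3}, {4}, {5}, {1, 2}, {1, 3}, {1, 4}, {1, 5}, {2, 3}, {2, 4}, {2, 5}, {3, 4}, {3, 5}, {4, 5}, {1, 2, 3}, {1, 2, 4}, {1, 2, 5}, {1, 3, 4}, {1, 3, 5}, {1, 4, 5}, {2, 3, 4}, {2, 3, 5}, {2, 4, 5}, {3, 4, 5}, {1, 2, 3, 4}, {1, 2, 3, 5}, {1, 2, 4, 5}, {1, 3, 4, 5}, {2, 3, 4, 5}, X } (|σ(𝒞)| = 32).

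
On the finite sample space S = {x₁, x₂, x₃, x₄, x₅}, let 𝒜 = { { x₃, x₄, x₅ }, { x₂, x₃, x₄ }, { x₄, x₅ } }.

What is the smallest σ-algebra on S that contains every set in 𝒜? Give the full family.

σ(𝒜) = { {  }, { x₁ }, { x₂ }, { x₃ }, { x₄ }, { x₅ }, { x₁, x₂ }, { x₁, x₃ }, { x₁, x₄ }, { x₁, x₅ }, { x₂, x₃ }, { x₂, x₄ }, { x₂, x₅ }, { x₃, x₄ }, { x₃, x₅ }, { x₄, x₅ }, { x₁, x₂, x₃ }, { x₁, x₂, x₄ }, { x₁, x₂, x₅ }, { x₁, x₃, x₄ }, { x₁, x₃, x₅ }, { x₁, x₄, x₅ }, { x₂, x₃, x₄ }, { x₂, x₃, x₅ }, { x₂, x₄, x₅ }, { x₃, x₄, x₅ }, { x₁, x₂, x₃, x₄ }, { x₁, x₂, x₃, x₅ }, { x₁, x₂, x₄, x₅ }, { x₁, x₃, x₄, x₅ }, { x₂, x₃, x₄, x₅ }, S }

Check:
Begin from { {  }, { x₄, x₅ }, { x₂, x₃, x₄ }, { x₃, x₄, x₅ }, S } (that is, 𝒜 plus ∅ and S).
Iteration 1 (4 new):
  { x₁, x₂ }  = ᶜ of { x₃, x₄, x₅ }
  { x₁, x₅ }  = ᶜ of { x₂, x₃, x₄ }
  { x₁, x₂, x₃ }  = ᶜ of { x₄, x₅ }
  { x₂, x₃, x₄, x₅ }  = { x₄, x₅ } ∪ { x₂, x₃, x₄ }
  |family| = 9
Iteration 2 (7 new):
  { x₁ }  = ᶜ of { x₂, x₃, x₄, x₅ }
  { x₁, x₂, x₅ }  = { x₁, x₂ } ∪ { x₁, x₅ }
  { x₁, x₄, x₅ }  = { x₄, x₅ } ∪ { x₁, x₅ }
  { x₁, x₂, x₃, x₄ }  = { x₁, x₂, x₃ } ∪ { x₂, x₃, x₄ }
  { x₁, x₂, x₃, x₅ }  = { x₁, x₂, x₃ } ∪ { x₁, x₅ }
  { x₁, x₂, x₄, x₅ }  = { x₁, x₂ } ∪ { x₄, x₅ }
  { x₁, x₃, x₄, x₅ }  = { x₃, x₄, x₅ } ∪ { x₁, x₅ }
  |family| = 16
Iteration 3 (6 new):
  { x₂ }  = ᶜ of { x₁, x₃, x₄, x₅ }
  { x₃ }  = ᶜ of { x₁, x₂, x₄, x₅ }
  { x₄ }  = ᶜ of { x₁, x₂, x₃, x₅ }
  { x₅ }  = ᶜ of { x₁, x₂, x₃, x₄ }
  { x₂, x₃ }  = ᶜ of { x₁, x₄, x₅ }
  { x₃, x₄ }  = ᶜ of { x₁, x₂, x₅ }
  |family| = 22
Iteration 4: +10 →
  { x₁, x₃ }  = { x₃ } ∪ { x₁ }
  { x₁, x₄ }  = { x₄ } ∪ { x₁ }
  { x₂, x₄ }  = { x₂ } ∪ { x₄ }
  { x₂, x₅ }  = { x₂ } ∪ { x₅ }
  { x₃, x₅ }  = { x₅ } ∪ { x₃ }
  { x₁, x₂, x₄ }  = { x₁, x₂ } ∪ { x₄ }
  { x₁, x₃, x₄ }  = { x₃, x₄ } ∪ { x₁ }
  { x₁, x₃, x₅ }  = { x₃ } ∪ { x₁, x₅ }
  { x₂, x₃, x₅ }  = { x₅ } ∪ { x₂, x₃ }
  { x₂, x₄, x₅ }  = { x₂ } ∪ { x₄, x₅ }
  |family| = 32
After Iteration 5 the family is unchanged; done.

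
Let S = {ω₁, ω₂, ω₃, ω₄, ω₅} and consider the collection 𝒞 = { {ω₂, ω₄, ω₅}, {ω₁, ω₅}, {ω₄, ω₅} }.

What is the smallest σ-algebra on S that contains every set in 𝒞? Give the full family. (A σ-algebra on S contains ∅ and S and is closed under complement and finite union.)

|σ(𝒞)| = 32.  σ(𝒞) = { {}, {ω₁}, {ω₂}, {ω₃}, {ω₄}, {ω₅}, {ω₁, ω₂}, {ω₁, ω₃}, {ω₁, ω₄}, {ω₁, ω₅}, {ω₂, ω₃}, {ω₂, ω₄}, {ω₂, ω₅}, {ω₃, ω₄}, {ω₃, ω₅}, {ω₄, ω₅}, {ω₁, ω₂, ω₃}, {ω₁, ω₂, ω₄}, {ω₁, ω₂, ω₅}, {ω₁, ω₃, ω₄}, {ω₁, ω₃, ω₅}, {ω₁, ω₄, ω₅}, {ω₂, ω₃, ω₄}, {ω₂, ω₃, ω₅}, {ω₂, ω₄, ω₅}, {ω₃, ω₄, ω₅}, {ω₁, ω₂, ω₃, ω₄}, {ω₁, ω₂, ω₃, ω₅}, {ω₁, ω₂, ω₄, ω₅}, {ω₁, ω₃, ω₄, ω₅}, {ω₂, ω₃, ω₄, ω₅}, S }

Derivation:
Begin from { {}, {ω₁, ω₅}, {ω₄, ω₅}, {ω₂, ω₄, ω₅}, S } (that is, 𝒞 plus ∅ and S).
Iteration 1: 5 new —
  {ω₁, ω₃}  = {ω₂, ω₄, ω₅}ᶜ
  {ω₁, ω₂, ω₃}  = {ω₄, ω₅}ᶜ
  {ω₁, ω₄, ω₅}  = {ω₄, ω₅} ∪ {ω₁, ω₅}
  {ω₂, ω₃, ω₄}  = {ω₁, ω₅}ᶜ
  {ω₁, ω₂, ω₄, ω₅}  = {ω₁, ω₅} ∪ {ω₂, ω₄, ω₅}
  [10 total]
Iteration 2 (7 new):
  {ω₃}  = {ω₁, ω₂, ω₄, ω₅}ᶜ
  {ω₂, ω₃}  = {ω₁, ω₄, ω₅}ᶜ
  {ω₁, ω₃, ω₅}  = {ω₁, ω₃} ∪ {ω₁, ω₅}
  {ω₁, ω₂, ω₃, ω₄}  = {ω₁, ω₂, ω₃} ∪ {ω₂, ω₃, ω₄}
  {ω₁, ω₂, ω₃, ω₅}  = {ω₁, ω₂, ω₃} ∪ {ω₁, ω₅}
  {ω₁, ω₃, ω₄, ω₅}  = {ω₁, ω₄, ω₅} ∪ {ω₁, ω₃}
  {ω₂, ω₃, ω₄, ω₅}  = {ω₂, ω₃, ω₄} ∪ {ω₄, ω₅}
  [17 total]
Iteration 3 (6 new):
  {ω₁}  = {ω₂, ω₃, ω₄, ω₅}ᶜ
  {ω₂}  = {ω₁, ω₃, ω₄, ω₅}ᶜ
  {ω₄}  = {ω₁, ω₂, ω₃, ω₅}ᶜ
  {ω₅}  = {ω₁, ω₂, ω₃, ω₄}ᶜ
  {ω₂, ω₄}  = {ω₁, ω₃, ω₅}ᶜ
  {ω₃, ω₄, ω₅}  = {ω₄, ω₅} ∪ {ω₃}
  [23 total]
Iteration 4. New:
  {ω₁, ω₂}  = {ω₃, ω₄, ω₅}ᶜ
  {ω₁, ω₄}  = {ω₄} ∪ {ω₁}
  {ω₂, ω₅}  = {ω₂} ∪ {ω₅}
  {ω₃, ω₄}  = {ω₃} ∪ {ω₄}
  {ω₃, ω₅}  = {ω₅} ∪ {ω₃}
  {ω₁, ω₂, ω₄}  = {ω₂, ω₄} ∪ {ω₁}
  {ω₁, ω₂, ω₅}  = {ω₂} ∪ {ω₁, ω₅}
  {ω₁, ω₃, ω₄}  = {ω₁, ω₃} ∪ {ω₄}
  {ω₂, ω₃, ω₅}  = {ω₅} ∪ {ω₂, ω₃}
  [32 total]
After Iteration 5 the family is unchanged; done.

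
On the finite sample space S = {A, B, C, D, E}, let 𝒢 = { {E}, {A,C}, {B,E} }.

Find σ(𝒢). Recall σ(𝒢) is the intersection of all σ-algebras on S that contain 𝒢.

Initial family (5 sets): { ∅, {E}, {A,C}, {B,E}, S }.
Pass 1: 5 new —
  {A,C,D}  = complement {B,E}
  {A,C,E}  = {A,C} ∪ {E}
  {B,D,E}  = complement {A,C}
  {A,B,C,D}  = complement {E}
  {A,B,C,E}  = {B,E} ∪ {A,C}
Pass 2 (3 new):
  {D}  = complement {A,B,C,E}
  {B,D}  = complement {A,C,E}
  {A,C,D,E}  = {A,C,E} ∪ {A,C,D}
Pass 3: +2 →
  {B}  = complement {A,C,D,E}
  {D,E}  = {D} ∪ {E}
Pass 4 adds 1:
  {A,B,C}  = complement {D,E}
Pass 5: closed — nothing new.

σ(𝒢) = { ∅, {B}, {D}, {E}, {A,C}, {B,D}, {B,E}, {D,E}, {A,B,C}, {A,C,D}, {A,C,E}, {B,D,E}, {A,B,C,D}, {A,B,C,E}, {A,C,D,E}, S }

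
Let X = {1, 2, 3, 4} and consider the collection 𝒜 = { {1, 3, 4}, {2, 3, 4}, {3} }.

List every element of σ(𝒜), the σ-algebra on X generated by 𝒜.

Initial family (5 sets): { ∅, {3}, {1, 3, 4}, {2, 3, 4}, X }.
Step 1. New:
  {1}  = {2, 3, 4}ᶜ
  {2}  = {1, 3, 4}ᶜ
  {1, 2, 4}  = {3}ᶜ
  (now 8)
Step 2 adds 3:
  {1, 2}  = {2} ∪ {1}
  {1, 3}  = {3} ∪ {1}
  {2, 3}  = {3} ∪ {2}
  (now 11)
Step 3: +4 →
  {1, 4}  = {2, 3}ᶜ
  {2, 4}  = {1, 3}ᶜ
  {3, 4}  = {1, 2}ᶜ
  {1, 2, 3}  = {3} ∪ {1, 2}
  (now 15)
Step 4. New:
  {4}  = {1, 2, 3}ᶜ
  (now 16)
Step 5: already closed under ᶜ and ∪.

Therefore σ(𝒜) = { ∅, {1}, {2}, {3}, {4}, {1, 2}, {1, 3}, {1, 4}, {2, 3}, {2, 4}, {3, 4}, {1, 2, 3}, {1, 2, 4}, {1, 3, 4}, {2, 3, 4}, X } (|σ(𝒜)| = 16).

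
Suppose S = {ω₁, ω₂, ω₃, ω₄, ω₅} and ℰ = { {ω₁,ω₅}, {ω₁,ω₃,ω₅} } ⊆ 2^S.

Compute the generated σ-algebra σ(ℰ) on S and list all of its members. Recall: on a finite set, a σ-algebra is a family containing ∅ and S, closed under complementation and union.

Take S₀ = ℰ ∪ {∅, S} = { {}, {ω₁,ω₅}, {ω₁,ω₃,ω₅}, S }.
Step 1: 2 new —
  {ω₂,ω₄}  = S∖{ω₁,ω₃,ω₅}
  {ω₂,ω₃,ω₄}  = S∖{ω₁,ω₅}
  [6 total]
Step 2: +1 →
  {ω₁,ω₂,ω₄,ω₅}  = {ω₁,ω₅} ∪ {ω₂,ω₄}
  [7 total]
Step 3: 1 new —
  {ω₃}  = S∖{ω₁,ω₂,ω₄,ω₅}
  [8 total]
Step 4: no new sets; the family is a σ-algebra.

Hence σ(ℰ) has 8 members: { {}, {ω₃}, {ω₁,ω₅}, {ω₂,ω₄}, {ω₁,ω₃,ω₅}, {ω₂,ω₃,ω₄}, {ω₁,ω₂,ω₄,ω₅}, S }.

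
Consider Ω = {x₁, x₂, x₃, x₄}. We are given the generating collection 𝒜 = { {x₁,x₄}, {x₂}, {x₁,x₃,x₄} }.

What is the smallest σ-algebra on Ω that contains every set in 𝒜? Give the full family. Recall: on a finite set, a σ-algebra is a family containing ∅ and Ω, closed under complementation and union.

σ(𝒜) = { {}, {x₂}, {x₃}, {x₁,x₄}, {x₂,x₃}, {x₁,x₂,x₄}, {x₁,x₃,x₄}, Ω }

Derivation:
Initial family (5 sets): { {}, {x₂}, {x₁,x₄}, {x₁,x₃,x₄}, Ω }.
Pass 1: +2 →
  {x₂,x₃}  = {x₁,x₄}ᶜ
  {x₁,x₂,x₄}  = {x₁,x₄} ∪ {x₂}
  (now 7)
Pass 2 (1 new):
  {x₃}  = {x₁,x₂,x₄}ᶜ
  (now 8)
Pass 3: already closed under ᶜ and ∪.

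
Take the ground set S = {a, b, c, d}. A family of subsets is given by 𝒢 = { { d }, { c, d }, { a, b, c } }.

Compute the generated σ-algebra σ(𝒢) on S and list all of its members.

Initial family (5 sets): { {  }, { d }, { c, d }, { a, b, c }, S }.
Step 1: 1 new —
  { a, b }  = { c, d }ᶜ
Step 2 (1 new):
  { a, b, d }  = { d } ∪ { a, b }
Step 3 adds 1:
  { c }  = { a, b, d }ᶜ
Step 4: closed — nothing new.

σ(𝒢) = { {  }, { c }, { d }, { a, b }, { c, d }, { a, b, c }, { a, b, d }, S }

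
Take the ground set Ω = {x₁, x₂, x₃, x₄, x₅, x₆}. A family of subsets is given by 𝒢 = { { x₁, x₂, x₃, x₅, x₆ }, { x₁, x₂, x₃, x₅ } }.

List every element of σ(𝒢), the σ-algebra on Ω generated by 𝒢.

Initial family (4 sets): { {}, { x₁, x₂, x₃, x₅ }, { x₁, x₂, x₃, x₅, x₆ }, Ω }.
Pass 1 adds 2:
  { x₄ }  = ᶜ of { x₁, x₂, x₃, x₅, x₆ }
  { x₄, x₆ }  = ᶜ of { x₁, x₂, x₃, x₅ }
  — 6 sets.
Pass 2 (1 new):
  { x₁, x₂, x₃, x₄, x₅ }  = { x₄ } ∪ { x₁, x₂, x₃, x₅ }
  — 7 sets.
Pass 3. New:
  { x₆ }  = ᶜ of { x₁, x₂, x₃, x₄, x₅ }
  — 8 sets.
Pass 4: closed — nothing new.

σ(𝒢) = { {}, { x₄ }, { x₆ }, { x₄, x₆ }, { x₁, x₂, x₃, x₅ }, { x₁, x₂, x₃, x₄, x₅ }, { x₁, x₂, x₃, x₅, x₆ }, Ω }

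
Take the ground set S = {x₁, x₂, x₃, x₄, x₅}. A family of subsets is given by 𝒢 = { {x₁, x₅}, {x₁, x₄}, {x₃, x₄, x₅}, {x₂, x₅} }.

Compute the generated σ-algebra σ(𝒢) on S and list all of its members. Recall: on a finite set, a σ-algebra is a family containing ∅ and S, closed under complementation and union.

Begin from { ∅, {x₁, x₄}, {x₁, x₅}, {x₂, x₅}, {x₃, x₄, x₅}, S } (that is, 𝒢 plus ∅ and S).
Step 1: 9 new —
  {x₁, x₂}  = complement {x₃, x₄, x₅}
  {x₁, x₂, x₅}  = {x₂, x₅} ∪ {x₁, x₅}
  {x₁, x₃, x₄}  = complement {x₂, x₅}
  {x₁, x₄, x₅}  = {x₁, x₄} ∪ {x₁, x₅}
  {x₂, x₃, x₄}  = complement {x₁, x₅}
  {x₂, x₃, x₅}  = complement {x₁, x₄}
  {x₁, x₂, x₄, x₅}  = {x₂, x₅} ∪ {x₁, x₄}
  {x₁, x₃, x₄, x₅}  = {x₃, x₄, x₅} ∪ {x₁, x₄}
  {x₂, x₃, x₄, x₅}  = {x₂, x₅} ∪ {x₃, x₄, x₅}
  — 15 sets.
Step 2 (8 new):
  {x₁}  = complement {x₂, x₃, x₄, x₅}
  {x₂}  = complement {x₁, x₃, x₄, x₅}
  {x₃}  = complement {x₁, x₂, x₄, x₅}
  {x₂, x₃}  = complement {x₁, x₄, x₅}
  {x₃, x₄}  = complement {x₁, x₂, x₅}
  {x₁, x₂, x₄}  = {x₁, x₂} ∪ {x₁, x₄}
  {x₁, x₂, x₃, x₄}  = {x₂, x₃, x₄} ∪ {x₁, x₂}
  {x₁, x₂, x₃, x₅}  = {x₁, x₂} ∪ {x₂, x₃, x₅}
  — 23 sets.
Step 3 adds 6:
  {x₄}  = complement {x₁, x₂, x₃, x₅}
  {x₅}  = complement {x₁, x₂, x₃, x₄}
  {x₁, x₃}  = {x₃} ∪ {x₁}
  {x₃, x₅}  = complement {x₁, x₂, x₄}
  {x₁, x₂, x₃}  = {x₁, x₂} ∪ {x₃}
  {x₁, x₃, x₅}  = {x₁, x₅} ∪ {x₃}
  — 29 sets.
Step 4. New:
  {x₂, x₄}  = complement {x₁, x₃, x₅}
  {x₄, x₅}  = complement {x₁, x₂, x₃}
  {x₂, x₄, x₅}  = complement {x₁, x₃}
  — 32 sets.
Step 5: stable.

|σ(𝒢)| = 32.  σ(𝒢) = { ∅, {x₁}, {x₂}, {x₃}, {x₄}, {x₅}, {x₁, x₂}, {x₁, x₃}, {x₁, x₄}, {x₁, x₅}, {x₂, x₃}, {x₂, x₄}, {x₂, x₅}, {x₃, x₄}, {x₃, x₅}, {x₄, x₅}, {x₁, x₂, x₃}, {x₁, x₂, x₄}, {x₁, x₂, x₅}, {x₁, x₃, x₄}, {x₁, x₃, x₅}, {x₁, x₄, x₅}, {x₂, x₃, x₄}, {x₂, x₃, x₅}, {x₂, x₄, x₅}, {x₃, x₄, x₅}, {x₁, x₂, x₃, x₄}, {x₁, x₂, x₃, x₅}, {x₁, x₂, x₄, x₅}, {x₁, x₃, x₄, x₅}, {x₂, x₃, x₄, x₅}, S }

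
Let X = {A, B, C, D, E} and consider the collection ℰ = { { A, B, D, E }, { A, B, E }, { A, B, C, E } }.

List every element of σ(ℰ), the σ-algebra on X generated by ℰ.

σ(ℰ) (8 sets): { {}, { C }, { D }, { C, D }, { A, B, E }, { A, B, C, E }, { A, B, D, E }, X }

Working:
Start: ℰ ∪ {∅, X} = { {}, { A, B, E }, { A, B, C, E }, { A, B, D, E }, X }.
Round 1 (3 new):
  { C }  = complement { A, B, D, E }
  { D }  = complement { A, B, C, E }
  { C, D }  = complement { A, B, E }
  [8 total]
Round 2: already closed under ᶜ and ∪.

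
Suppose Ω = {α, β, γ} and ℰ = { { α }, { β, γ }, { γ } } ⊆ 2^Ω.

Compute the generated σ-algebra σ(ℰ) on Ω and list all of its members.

Answer: σ(ℰ) = { {  }, { α }, { β }, { γ }, { α, β }, { α, γ }, { β, γ }, Ω }

Derivation:
Seed the family with ℰ together with ∅ and Ω: { {  }, { α }, { γ }, { β, γ }, Ω }.
Step 1: +2 →
  { α, β }  = complement { γ }
  { α, γ }  = { γ } ∪ { α }
Step 2. New:
  { β }  = complement { α, γ }
Step 3: stable.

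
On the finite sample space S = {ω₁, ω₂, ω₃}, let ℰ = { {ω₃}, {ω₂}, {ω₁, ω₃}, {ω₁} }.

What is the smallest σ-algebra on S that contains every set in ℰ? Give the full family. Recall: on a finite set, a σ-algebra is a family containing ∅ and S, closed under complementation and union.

Seed the family with ℰ together with ∅ and S: { ∅, {ω₁}, {ω₂}, {ω₃}, {ω₁, ω₃}, S }.
Round 1 adds 2:
  {ω₁, ω₂}  = ᶜ of {ω₃}
  {ω₂, ω₃}  = ᶜ of {ω₁}
  |family| = 8
Round 2: stable.

σ(ℰ) = { ∅, {ω₁}, {ω₂}, {ω₃}, {ω₁, ω₂}, {ω₁, ω₃}, {ω₂, ω₃}, S }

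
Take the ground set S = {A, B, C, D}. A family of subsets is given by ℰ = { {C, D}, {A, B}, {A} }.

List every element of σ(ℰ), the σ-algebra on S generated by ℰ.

Start: ℰ ∪ {∅, S} = { {}, {A}, {A, B}, {C, D}, S }.
Pass 1: +2 →
  {A, C, D}  = {C, D} ∪ {A}
  {B, C, D}  = ᶜ of {A}
  [7 total]
Pass 2 (1 new):
  {B}  = ᶜ of {A, C, D}
  [8 total]
Pass 3: stable.

Therefore σ(ℰ) = { {}, {A}, {B}, {A, B}, {C, D}, {A, C, D}, {B, C, D}, S } (|σ(ℰ)| = 8).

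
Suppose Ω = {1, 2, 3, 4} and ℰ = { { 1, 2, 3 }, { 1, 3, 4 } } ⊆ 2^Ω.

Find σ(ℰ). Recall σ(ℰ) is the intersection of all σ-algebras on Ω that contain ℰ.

|σ(ℰ)| = 8.  σ(ℰ) = { {}, { 2 }, { 4 }, { 1, 3 }, { 2, 4 }, { 1, 2, 3 }, { 1, 3, 4 }, Ω }

Derivation:
Initial family (4 sets): { {}, { 1, 2, 3 }, { 1, 3, 4 }, Ω }.
Step 1: +2 →
  { 2 }  = { 1, 3, 4 }ᶜ
  { 4 }  = { 1, 2, 3 }ᶜ
  |family| = 6
Step 2 (1 new):
  { 2, 4 }  = { 4 } ∪ { 2 }
  |family| = 7
Step 3 adds 1:
  { 1, 3 }  = { 2, 4 }ᶜ
  |family| = 8
Step 4: already closed under ᶜ and ∪.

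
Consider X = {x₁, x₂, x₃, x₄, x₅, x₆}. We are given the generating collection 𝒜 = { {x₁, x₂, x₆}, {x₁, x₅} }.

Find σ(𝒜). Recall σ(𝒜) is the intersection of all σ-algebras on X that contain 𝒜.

|σ(𝒜)| = 16.  σ(𝒜) = { {}, {x₁}, {x₅}, {x₁, x₅}, {x₂, x₆}, {x₃, x₄}, {x₁, x₂, x₆}, {x₁, x₃, x₄}, {x₂, x₅, x₆}, {x₃, x₄, x₅}, {x₁, x₂, x₅, x₆}, {x₁, x₃, x₄, x₅}, {x₂, x₃, x₄, x₆}, {x₁, x₂, x₃, x₄, x₆}, {x₂, x₃, x₄, x₅, x₆}, X }

Check:
Start: 𝒜 ∪ {∅, X} = { {}, {x₁, x₅}, {x₁, x₂, x₆}, X }.
Round 1. New:
  {x₃, x₄, x₅}  = X∖{x₁, x₂, x₆}
  {x₁, x₂, x₅, x₆}  = {x₁, x₅} ∪ {x₁, x₂, x₆}
  {x₂, x₃, x₄, x₆}  = X∖{x₁, x₅}
  — 7 sets.
Round 2 adds 4:
  {x₃, x₄}  = X∖{x₁, x₂, x₅, x₆}
  {x₁, x₃, x₄, x₅}  = {x₃, x₄, x₅} ∪ {x₁, x₅}
  {x₁, x₂, x₃, x₄, x₆}  = {x₂, x₃, x₄, x₆} ∪ {x₁, x₂, x₆}
  {x₂, x₃, x₄, x₅, x₆}  = {x₃, x₄, x₅} ∪ {x₂, x₃, x₄, x₆}
  — 11 sets.
Round 3: +3 →
  {x₁}  = X∖{x₂, x₃, x₄, x₅, x₆}
  {x₅}  = X∖{x₁, x₂, x₃, x₄, x₆}
  {x₂, x₆}  = X∖{x₁, x₃, x₄, x₅}
  — 14 sets.
Round 4. New:
  {x₁, x₃, x₄}  = {x₃, x₄} ∪ {x₁}
  {x₂, x₅, x₆}  = {x₂, x₆} ∪ {x₅}
  — 16 sets.
Round 5: no new sets; the family is a σ-algebra.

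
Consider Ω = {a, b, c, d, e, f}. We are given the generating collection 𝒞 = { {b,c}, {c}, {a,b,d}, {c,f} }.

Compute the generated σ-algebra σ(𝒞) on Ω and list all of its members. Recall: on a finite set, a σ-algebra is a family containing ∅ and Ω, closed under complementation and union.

Take S₀ = 𝒞 ∪ {∅, Ω} = { {}, {c}, {b,c}, {c,f}, {a,b,d}, Ω }.
Pass 1 adds 7:
  {b,c,f}  = {b,c} ∪ {c,f}
  {c,e,f}  = Ω∖{a,b,d}
  {a,b,c,d}  = {c} ∪ {a,b,d}
  {a,b,d,e}  = Ω∖{c,f}
  {a,d,e,f}  = Ω∖{b,c}
  {a,b,c,d,f}  = {c,f} ∪ {a,b,d}
  {a,b,d,e,f}  = Ω∖{c}
Pass 2 (6 new):
  {e}  = Ω∖{a,b,c,d,f}
  {e,f}  = Ω∖{a,b,c,d}
  {a,d,e}  = Ω∖{b,c,f}
  {b,c,e,f}  = {b,c,f} ∪ {c,e,f}
  {a,b,c,d,e}  = {a,b,d,e} ∪ {c}
  {a,c,d,e,f}  = {a,d,e,f} ∪ {c}
Pass 3 (6 new):
  {b}  = Ω∖{a,c,d,e,f}
  {f}  = Ω∖{a,b,c,d,e}
  {a,d}  = Ω∖{b,c,e,f}
  {c,e}  = {e} ∪ {c}
  {b,c,e}  = {e} ∪ {b,c}
  {a,c,d,e}  = {a,d,e} ∪ {c}
Pass 4: +7 →
  {b,e}  = {b} ∪ {e}
  {b,f}  = Ω∖{a,c,d,e}
  {a,c,d}  = {c} ∪ {a,d}
  {a,d,f}  = Ω∖{b,c,e}
  {b,e,f}  = {e,f} ∪ {b}
  {a,b,d,f}  = Ω∖{c,e}
  {a,c,d,f}  = {a,d} ∪ {c,f}
After Pass 5 the family is unchanged; done.

Hence σ(𝒞) has 32 members: { {}, {b}, {c}, {e}, {f}, {a,d}, {b,c}, {b,e}, {b,f}, {c,e}, {c,f}, {e,f}, {a,b,d}, {a,c,d}, {a,d,e}, {a,d,f}, {b,c,e}, {b,c,f}, {b,e,f}, {c,e,f}, {a,b,c,d}, {a,b,d,e}, {a,b,d,f}, {a,c,d,e}, {a,c,d,f}, {a,d,e,f}, {b,c,e,f}, {a,b,c,d,e}, {a,b,c,d,f}, {a,b,d,e,f}, {a,c,d,e,f}, Ω }.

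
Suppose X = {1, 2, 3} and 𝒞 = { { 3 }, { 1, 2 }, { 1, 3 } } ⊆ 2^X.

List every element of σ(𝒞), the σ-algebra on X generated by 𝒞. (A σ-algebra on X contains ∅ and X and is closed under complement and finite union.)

Start: 𝒞 ∪ {∅, X} = { ∅, { 3 }, { 1, 2 }, { 1, 3 }, X }.
Step 1: +1 →
  { 2 }  = { 1, 3 }ᶜ
  [6 total]
Step 2 (1 new):
  { 2, 3 }  = { 3 } ∪ { 2 }
  [7 total]
Step 3. New:
  { 1 }  = { 2, 3 }ᶜ
  [8 total]
Step 4: already closed under ᶜ and ∪.

Hence σ(𝒞) has 8 members: { ∅, { 1 }, { 2 }, { 3 }, { 1, 2 }, { 1, 3 }, { 2, 3 }, X }.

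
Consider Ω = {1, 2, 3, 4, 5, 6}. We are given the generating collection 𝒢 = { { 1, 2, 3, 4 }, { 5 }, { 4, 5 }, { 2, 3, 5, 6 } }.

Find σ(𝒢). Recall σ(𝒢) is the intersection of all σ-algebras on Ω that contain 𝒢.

Answer: σ(𝒢) = { {  }, { 1 }, { 4 }, { 5 }, { 6 }, { 1, 4 }, { 1, 5 }, { 1, 6 }, { 2, 3 }, { 4, 5 }, { 4, 6 }, { 5, 6 }, { 1, 2, 3 }, { 1, 4, 5 }, { 1, 4, 6 }, { 1, 5, 6 }, { 2, 3, 4 }, { 2, 3, 5 }, { 2, 3, 6 }, { 4, 5, 6 }, { 1, 2, 3, 4 }, { 1, 2, 3, 5 }, { 1, 2, 3, 6 }, { 1, 4, 5, 6 }, { 2, 3, 4, 5 }, { 2, 3, 4, 6 }, { 2, 3, 5, 6 }, { 1, 2, 3, 4, 5 }, { 1, 2, 3, 4, 6 }, { 1, 2, 3, 5, 6 }, { 2, 3, 4, 5, 6 }, Ω }

Working:
Take S₀ = 𝒢 ∪ {∅, Ω} = { {  }, { 5 }, { 4, 5 }, { 1, 2, 3, 4 }, { 2, 3, 5, 6 }, Ω }.
Step 1: 6 new —
  { 1, 4 }  = ᶜ of { 2, 3, 5, 6 }
  { 5, 6 }  = ᶜ of { 1, 2, 3, 4 }
  { 1, 2, 3, 6 }  = ᶜ of { 4, 5 }
  { 1, 2, 3, 4, 5 }  = { 4, 5 } ∪ { 1, 2, 3, 4 }
  { 1, 2, 3, 4, 6 }  = ᶜ of { 5 }
  { 2, 3, 4, 5, 6 }  = { 4, 5 } ∪ { 2, 3, 5, 6 }
  (now 12)
Step 2: +6 →
  { 1 }  = ᶜ of { 2, 3, 4, 5, 6 }
  { 6 }  = ᶜ of { 1, 2, 3, 4, 5 }
  { 1, 4, 5 }  = { 5 } ∪ { 1, 4 }
  { 4, 5, 6 }  = { 5, 6 } ∪ { 4, 5 }
  { 1, 4, 5, 6 }  = { 5, 6 } ∪ { 1, 4 }
  { 1, 2, 3, 5, 6 }  = { 5, 6 } ∪ { 1, 2, 3, 6 }
  (now 18)
Step 3 adds 8:
  { 4 }  = ᶜ of { 1, 2, 3, 5, 6 }
  { 1, 5 }  = { 5 } ∪ { 1 }
  { 1, 6 }  = { 1 } ∪ { 6 }
  { 2, 3 }  = ᶜ of { 1, 4, 5, 6 }
  { 1, 2, 3 }  = ᶜ of { 4, 5, 6 }
  { 1, 4, 6 }  = { 1, 4 } ∪ { 6 }
  { 1, 5, 6 }  = { 5, 6 } ∪ { 1 }
  { 2, 3, 6 }  = ᶜ of { 1, 4, 5 }
  (now 26)
Step 4: 6 new —
  { 4, 6 }  = { 6 } ∪ { 4 }
  { 2, 3, 4 }  = ᶜ of { 1, 5, 6 }
  { 2, 3, 5 }  = ᶜ of { 1, 4, 6 }
  { 1, 2, 3, 5 }  = { 1, 2, 3 } ∪ { 5 }
  { 2, 3, 4, 5 }  = ᶜ of { 1, 6 }
  { 2, 3, 4, 6 }  = ᶜ of { 1, 5 }
  (now 32)
Step 5: no new sets; the family is a σ-algebra.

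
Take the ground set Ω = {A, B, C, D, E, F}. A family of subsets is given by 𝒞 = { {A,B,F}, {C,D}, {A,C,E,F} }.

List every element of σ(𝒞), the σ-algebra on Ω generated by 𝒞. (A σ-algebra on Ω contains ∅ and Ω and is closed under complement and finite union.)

σ(𝒞) (32 sets): { {}, {B}, {C}, {D}, {E}, {A,F}, {B,C}, {B,D}, {B,E}, {C,D}, {C,E}, {D,E}, {A,B,F}, {A,C,F}, {A,D,F}, {A,E,F}, {B,C,D}, {B,C,E}, {B,D,E}, {C,D,E}, {A,B,C,F}, {A,B,D,F}, {A,B,E,F}, {A,C,D,F}, {A,C,E,F}, {A,D,E,F}, {B,C,D,E}, {A,B,C,D,F}, {A,B,C,E,F}, {A,B,D,E,F}, {A,C,D,E,F}, Ω }

Working:
Start: 𝒞 ∪ {∅, Ω} = { {}, {C,D}, {A,B,F}, {A,C,E,F}, Ω }.
Round 1: 6 new —
  {B,D}  = ᶜ of {A,C,E,F}
  {C,D,E}  = ᶜ of {A,B,F}
  {A,B,E,F}  = ᶜ of {C,D}
  {A,B,C,D,F}  = {C,D} ∪ {A,B,F}
  {A,B,C,E,F}  = {A,C,E,F} ∪ {A,B,F}
  {A,C,D,E,F}  = {A,C,E,F} ∪ {C,D}
  |family| = 11
Round 2 adds 7:
  {B}  = ᶜ of {A,C,D,E,F}
  {D}  = ᶜ of {A,B,C,E,F}
  {E}  = ᶜ of {A,B,C,D,F}
  {B,C,D}  = {C,D} ∪ {B,D}
  {A,B,D,F}  = {A,B,F} ∪ {B,D}
  {B,C,D,E}  = {C,D,E} ∪ {B,D}
  {A,B,D,E,F}  = {B,D} ∪ {A,B,E,F}
  |family| = 18
Round 3: +7 →
  {C}  = ᶜ of {A,B,D,E,F}
  {A,F}  = ᶜ of {B,C,D,E}
  {B,E}  = {B} ∪ {E}
  {C,E}  = ᶜ of {A,B,D,F}
  {D,E}  = {D} ∪ {E}
  {A,E,F}  = ᶜ of {B,C,D}
  {B,D,E}  = {B,D} ∪ {E}
  |family| = 25
Round 4: +7 →
  {B,C}  = {B} ∪ {C}
  {A,C,F}  = ᶜ of {B,D,E}
  {A,D,F}  = {A,F} ∪ {D}
  {B,C,E}  = {B,E} ∪ {C}
  {A,B,C,F}  = ᶜ of {D,E}
  {A,C,D,F}  = ᶜ of {B,E}
  {A,D,E,F}  = {A,F} ∪ {D,E}
  |family| = 32
Round 5 adds nothing — fixpoint reached.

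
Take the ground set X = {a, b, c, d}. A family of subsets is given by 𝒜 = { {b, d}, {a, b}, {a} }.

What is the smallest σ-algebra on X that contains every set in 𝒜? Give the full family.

Initial family (5 sets): { {}, {a}, {a, b}, {b, d}, X }.
Pass 1: 4 new —
  {a, c}  = ᶜ of {b, d}
  {c, d}  = ᶜ of {a, b}
  {a, b, d}  = {a, b} ∪ {b, d}
  {b, c, d}  = ᶜ of {a}
  |family| = 9
Pass 2 adds 3:
  {c}  = ᶜ of {a, b, d}
  {a, b, c}  = {a, b} ∪ {a, c}
  {a, c, d}  = {c, d} ∪ {a, c}
  |family| = 12
Pass 3 adds 2:
  {b}  = ᶜ of {a, c, d}
  {d}  = ᶜ of {a, b, c}
  |family| = 14
Pass 4: 2 new —
  {a, d}  = {d} ∪ {a}
  {b, c}  = {c} ∪ {b}
  |family| = 16
Pass 5: closed — nothing new.

Therefore σ(𝒜) = { {}, {a}, {b}, {c}, {d}, {a, b}, {a, c}, {a, d}, {b, c}, {b, d}, {c, d}, {a, b, c}, {a, b, d}, {a, c, d}, {b, c, d}, X } (|σ(𝒜)| = 16).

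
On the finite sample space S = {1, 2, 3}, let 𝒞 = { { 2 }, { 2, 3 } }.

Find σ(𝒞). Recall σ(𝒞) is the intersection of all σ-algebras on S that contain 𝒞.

Start: 𝒞 ∪ {∅, S} = { {}, { 2 }, { 2, 3 }, S }.
Pass 1 (2 new):
  { 1 }  = complement { 2, 3 }
  { 1, 3 }  = complement { 2 }
  |family| = 6
Pass 2: 1 new —
  { 1, 2 }  = { 2 } ∪ { 1 }
  |family| = 7
Pass 3: +1 →
  { 3 }  = complement { 1, 2 }
  |family| = 8
Pass 4: closed — nothing new.

|σ(𝒞)| = 8.  σ(𝒞) = { {}, { 1 }, { 2 }, { 3 }, { 1, 2 }, { 1, 3 }, { 2, 3 }, S }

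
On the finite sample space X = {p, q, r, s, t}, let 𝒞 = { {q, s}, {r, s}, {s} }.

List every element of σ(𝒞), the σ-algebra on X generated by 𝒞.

σ(𝒞) = { ∅, {q}, {r}, {s}, {p, t}, {q, r}, {q, s}, {r, s}, {p, q, t}, {p, r, t}, {p, s, t}, {q, r, s}, {p, q, r, t}, {p, q, s, t}, {p, r, s, t}, X }

Check:
Begin from { ∅, {s}, {q, s}, {r, s}, X } (that is, 𝒞 plus ∅ and X).
Pass 1: +4 →
  {p, q, t}  = {r, s}ᶜ
  {p, r, t}  = {q, s}ᶜ
  {q, r, s}  = {r, s} ∪ {q, s}
  {p, q, r, t}  = {s}ᶜ
Pass 2 (3 new):
  {p, t}  = {q, r, s}ᶜ
  {p, q, s, t}  = {p, q, t} ∪ {s}
  {p, r, s, t}  = {r, s} ∪ {p, r, t}
Pass 3: +3 →
  {q}  = {p, r, s, t}ᶜ
  {r}  = {p, q, s, t}ᶜ
  {p, s, t}  = {p, t} ∪ {s}
Pass 4: 1 new —
  {q, r}  = {p, s, t}ᶜ
Pass 5: stable.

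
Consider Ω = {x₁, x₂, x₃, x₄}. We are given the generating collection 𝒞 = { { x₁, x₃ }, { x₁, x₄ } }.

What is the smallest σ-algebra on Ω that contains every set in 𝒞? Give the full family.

Start: 𝒞 ∪ {∅, Ω} = { {  }, { x₁, x₃ }, { x₁, x₄ }, Ω }.
Iteration 1: +3 →
  { x₂, x₃ }  = ᶜ of { x₁, x₄ }
  { x₂, x₄ }  = ᶜ of { x₁, x₃ }
  { x₁, x₃, x₄ }  = { x₁, x₃ } ∪ { x₁, x₄ }
  — 7 sets.
Iteration 2: 4 new —
  { x₂ }  = ᶜ of { x₁, x₃, x₄ }
  { x₁, x₂, x₃ }  = { x₂, x₃ } ∪ { x₁, x₃ }
  { x₁, x₂, x₄ }  = { x₁, x₄ } ∪ { x₂, x₄ }
  { x₂, x₃, x₄ }  = { x₂, x₃ } ∪ { x₂, x₄ }
  — 11 sets.
Iteration 3: +3 →
  { x₁ }  = ᶜ of { x₂, x₃, x₄ }
  { x₃ }  = ᶜ of { x₁, x₂, x₄ }
  { x₄ }  = ᶜ of { x₁, x₂, x₃ }
  — 14 sets.
Iteration 4: +2 →
  { x₁, x₂ }  = { x₂ } ∪ { x₁ }
  { x₃, x₄ }  = { x₃ } ∪ { x₄ }
  — 16 sets.
Iteration 5: stable.

|σ(𝒞)| = 16.  σ(𝒞) = { {  }, { x₁ }, { x₂ }, { x₃ }, { x₄ }, { x₁, x₂ }, { x₁, x₃ }, { x₁, x₄ }, { x₂, x₃ }, { x₂, x₄ }, { x₃, x₄ }, { x₁, x₂, x₃ }, { x₁, x₂, x₄ }, { x₁, x₃, x₄ }, { x₂, x₃, x₄ }, Ω }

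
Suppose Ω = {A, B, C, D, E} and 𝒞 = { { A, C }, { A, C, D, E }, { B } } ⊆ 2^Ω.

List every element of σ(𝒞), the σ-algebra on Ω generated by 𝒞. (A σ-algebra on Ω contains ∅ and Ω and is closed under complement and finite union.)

σ(𝒞) (8 sets): { {  }, { B }, { A, C }, { D, E }, { A, B, C }, { B, D, E }, { A, C, D, E }, Ω }

Derivation:
Seed the family with 𝒞 together with ∅ and Ω: { {  }, { B }, { A, C }, { A, C, D, E }, Ω }.
Round 1: +2 →
  { A, B, C }  = { A, C } ∪ { B }
  { B, D, E }  = complement { A, C }
  (now 7)
Round 2 (1 new):
  { D, E }  = complement { A, B, C }
  (now 8)
Round 3: closed — nothing new.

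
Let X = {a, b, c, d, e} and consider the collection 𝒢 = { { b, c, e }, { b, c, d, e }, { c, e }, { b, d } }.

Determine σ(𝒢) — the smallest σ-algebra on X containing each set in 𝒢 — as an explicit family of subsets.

Take S₀ = 𝒢 ∪ {∅, X} = { ∅, { b, d }, { c, e }, { b, c, e }, { b, c, d, e }, X }.
Round 1 (4 new):
  { a }  = X∖{ b, c, d, e }
  { a, d }  = X∖{ b, c, e }
  { a, b, d }  = X∖{ c, e }
  { a, c, e }  = X∖{ b, d }
  [10 total]
Round 2: +2 →
  { a, b, c, e }  = { a, c, e } ∪ { b, c, e }
  { a, c, d, e }  = { a, c, e } ∪ { a, d }
  [12 total]
Round 3 adds 2:
  { b }  = X∖{ a, c, d, e }
  { d }  = X∖{ a, b, c, e }
  [14 total]
Round 4 (2 new):
  { a, b }  = { b } ∪ { a }
  { c, d, e }  = { d } ∪ { c, e }
  [16 total]
Round 5: stable.

σ(𝒢) = { ∅, { a }, { b }, { d }, { a, b }, { a, d }, { b, d }, { c, e }, { a, b, d }, { a, c, e }, { b, c, e }, { c, d, e }, { a, b, c, e }, { a, c, d, e }, { b, c, d, e }, X }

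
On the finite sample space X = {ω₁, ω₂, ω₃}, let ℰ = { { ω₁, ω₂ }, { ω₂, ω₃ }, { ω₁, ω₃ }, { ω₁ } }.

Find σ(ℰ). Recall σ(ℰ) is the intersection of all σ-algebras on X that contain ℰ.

σ(ℰ) = { {  }, { ω₁ }, { ω₂ }, { ω₃ }, { ω₁, ω₂ }, { ω₁, ω₃ }, { ω₂, ω₃ }, X }

Derivation:
Start: ℰ ∪ {∅, X} = { {  }, { ω₁ }, { ω₁, ω₂ }, { ω₁, ω₃ }, { ω₂, ω₃ }, X }.
Pass 1 adds 2:
  { ω₂ }  = { ω₁, ω₃ }ᶜ
  { ω₃ }  = { ω₁, ω₂ }ᶜ
  |family| = 8
Pass 2: no new sets; the family is a σ-algebra.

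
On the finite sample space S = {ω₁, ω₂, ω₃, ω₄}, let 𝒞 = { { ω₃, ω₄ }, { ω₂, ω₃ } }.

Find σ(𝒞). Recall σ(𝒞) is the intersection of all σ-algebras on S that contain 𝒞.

σ(𝒞) (16 sets): { ∅, { ω₁ }, { ω₂ }, { ω₃ }, { ω₄ }, { ω₁, ω₂ }, { ω₁, ω₃ }, { ω₁, ω₄ }, { ω₂, ω₃ }, { ω₂, ω₄ }, { ω₃, ω₄ }, { ω₁, ω₂, ω₃ }, { ω₁, ω₂, ω₄ }, { ω₁, ω₃, ω₄ }, { ω₂, ω₃, ω₄ }, S }

Trace:
Seed the family with 𝒞 together with ∅ and S: { ∅, { ω₂, ω₃ }, { ω₃, ω₄ }, S }.
Round 1: +3 →
  { ω₁, ω₂ }  = S∖{ ω₃, ω₄ }
  { ω₁, ω₄ }  = S∖{ ω₂, ω₃ }
  { ω₂, ω₃, ω₄ }  = { ω₃, ω₄ } ∪ { ω₂, ω₃ }
  (now 7)
Round 2. New:
  { ω₁ }  = S∖{ ω₂, ω₃, ω₄ }
  { ω₁, ω₂, ω₃ }  = { ω₂, ω₃ } ∪ { ω₁, ω₂ }
  { ω₁, ω₂, ω₄ }  = { ω₁, ω₄ } ∪ { ω₁, ω₂ }
  { ω₁, ω₃, ω₄ }  = { ω₃, ω₄ } ∪ { ω₁, ω₄ }
  (now 11)
Round 3: +3 →
  { ω₂ }  = S∖{ ω₁, ω₃, ω₄ }
  { ω₃ }  = S∖{ ω₁, ω₂, ω₄ }
  { ω₄ }  = S∖{ ω₁, ω₂, ω₃ }
  (now 14)
Round 4: +2 →
  { ω₁, ω₃ }  = { ω₃ } ∪ { ω₁ }
  { ω₂, ω₄ }  = { ω₄ } ∪ { ω₂ }
  (now 16)
Round 5: no new sets; the family is a σ-algebra.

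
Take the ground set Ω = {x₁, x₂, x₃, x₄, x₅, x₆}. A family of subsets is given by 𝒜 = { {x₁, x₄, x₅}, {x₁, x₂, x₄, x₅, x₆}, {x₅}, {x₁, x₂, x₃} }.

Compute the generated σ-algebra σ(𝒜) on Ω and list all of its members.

σ(𝒜) (64 sets): { {}, {x₁}, {x₂}, {x₃}, {x₄}, {x₅}, {x₆}, {x₁, x₂}, {x₁, x₃}, {x₁, x₄}, {x₁, x₅}, {x₁, x₆}, {x₂, x₃}, {x₂, x₄}, {x₂, x₅}, {x₂, x₆}, {x₃, x₄}, {x₃, x₅}, {x₃, x₆}, {x₄, x₅}, {x₄, x₆}, {x₅, x₆}, {x₁, x₂, x₃}, {x₁, x₂, x₄}, {x₁, x₂, x₅}, {x₁, x₂, x₆}, {x₁, x₃, x₄}, {x₁, x₃, x₅}, {x₁, x₃, x₆}, {x₁, x₄, x₅}, {x₁, x₄, x₆}, {x₁, x₅, x₆}, {x₂, x₃, x₄}, {x₂, x₃, x₅}, {x₂, x₃, x₆}, {x₂, x₄, x₅}, {x₂, x₄, x₆}, {x₂, x₅, x₆}, {x₃, x₄, x₅}, {x₃, x₄, x₆}, {x₃, x₅, x₆}, {x₄, x₅, x₆}, {x₁, x₂, x₃, x₄}, {x₁, x₂, x₃, x₅}, {x₁, x₂, x₃, x₆}, {x₁, x₂, x₄, x₅}, {x₁, x₂, x₄, x₆}, {x₁, x₂, x₅, x₆}, {x₁, x₃, x₄, x₅}, {x₁, x₃, x₄, x₆}, {x₁, x₃, x₅, x₆}, {x₁, x₄, x₅, x₆}, {x₂, x₃, x₄, x₅}, {x₂, x₃, x₄, x₆}, {x₂, x₃, x₅, x₆}, {x₂, x₄, x₅, x₆}, {x₃, x₄, x₅, x₆}, {x₁, x₂, x₃, x₄, x₅}, {x₁, x₂, x₃, x₄, x₆}, {x₁, x₂, x₃, x₅, x₆}, {x₁, x₂, x₄, x₅, x₆}, {x₁, x₃, x₄, x₅, x₆}, {x₂, x₃, x₄, x₅, x₆}, Ω }

Trace:
Initial family (6 sets): { {}, {x₅}, {x₁, x₂, x₃}, {x₁, x₄, x₅}, {x₁, x₂, x₄, x₅, x₆}, Ω }.
Step 1: 6 new —
  {x₃}  = ᶜ of {x₁, x₂, x₄, x₅, x₆}
  {x₂, x₃, x₆}  = ᶜ of {x₁, x₄, x₅}
  {x₄, x₅, x₆}  = ᶜ of {x₁, x₂, x₃}
  {x₁, x₂, x₃, x₅}  = {x₁, x₂, x₃} ∪ {x₅}
  {x₁, x₂, x₃, x₄, x₅}  = {x₁, x₄, x₅} ∪ {x₁, x₂, x₃}
  {x₁, x₂, x₃, x₄, x₆}  = ᶜ of {x₅}
Step 2. New:
  {x₆}  = ᶜ of {x₁, x₂, x₃, x₄, x₅}
  {x₃, x₅}  = {x₅} ∪ {x₃}
  {x₄, x₆}  = ᶜ of {x₁, x₂, x₃, x₅}
  {x₁, x₂, x₃, x₆}  = {x₁, x₂, x₃} ∪ {x₂, x₃, x₆}
  {x₁, x₃, x₄, x₅}  = {x₁, x₄, x₅} ∪ {x₃}
  {x₁, x₄, x₅, x₆}  = {x₁, x₄, x₅} ∪ {x₄, x₅, x₆}
  {x₂, x₃, x₅, x₆}  = {x₂, x₃, x₆} ∪ {x₅}
  {x₃, x₄, x₅, x₆}  = {x₃} ∪ {x₄, x₅, x₆}
  {x₁, x₂, x₃, x₅, x₆}  = {x₂, x₃, x₆} ∪ {x₁, x₂, x₃, x₅}
  {x₂, x₃, x₄, x₅, x₆}  = {x₂, x₃, x₆} ∪ {x₄, x₅, x₆}
Step 3: 14 new —
  {x₁}  = ᶜ of {x₂, x₃, x₄, x₅, x₆}
  {x₄}  = ᶜ of {x₁, x₂, x₃, x₅, x₆}
  {x₁, x₂}  = ᶜ of {x₃, x₄, x₅, x₆}
  {x₁, x₄}  = ᶜ of {x₂, x₃, x₅, x₆}
  {x₂, x₃}  = ᶜ of {x₁, x₄, x₅, x₆}
  {x₂, x₆}  = ᶜ of {x₁, x₃, x₄, x₅}
  {x₃, x₆}  = {x₆} ∪ {x₃}
  {x₄, x₅}  = ᶜ of {x₁, x₂, x₃, x₆}
  {x₅, x₆}  = {x₆} ∪ {x₅}
  {x₃, x₄, x₆}  = {x₄, x₆} ∪ {x₃}
  {x₃, x₅, x₆}  = {x₃, x₅} ∪ {x₆}
  {x₁, x₂, x₄, x₆}  = ᶜ of {x₃, x₅}
  {x₂, x₃, x₄, x₆}  = {x₄, x₆} ∪ {x₂, x₃, x₆}
  {x₁, x₃, x₄, x₅, x₆}  = {x₁, x₄, x₅, x₆} ∪ {x₁, x₃, x₄, x₅}
Step 4: 25 new —
  {x₂}  = ᶜ of {x₁, x₃, x₄, x₅, x₆}
  {x₁, x₃}  = {x₁} ∪ {x₃}
  {x₁, x₅}  = ᶜ of {x₂, x₃, x₄, x₆}
  {x₁, x₆}  = {x₁} ∪ {x₆}
  {x₃, x₄}  = {x₃} ∪ {x₄}
  {x₁, x₂, x₄}  = ᶜ of {x₃, x₅, x₆}
  {x₁, x₂, x₅}  = ᶜ of {x₃, x₄, x₆}
  {x₁, x₂, x₆}  = {x₁, x₂} ∪ {x₂, x₆}
  {x₁, x₃, x₄}  = {x₃} ∪ {x₁, x₄}
  {x₁, x₃, x₅}  = {x₁} ∪ {x₃, x₅}
  {x₁, x₃, x₆}  = {x₁} ∪ {x₃, x₆}
  {x₁, x₄, x₆}  = {x₁} ∪ {x₄, x₆}
  {x₁, x₅, x₆}  = {x₅, x₆} ∪ {x₁}
  {x₂, x₃, x₄}  = {x₂, x₃} ∪ {x₄}
  {x₂, x₃, x₅}  = {x₅} ∪ {x₂, x₃}
  {x₂, x₄, x₆}  = {x₂, x₆} ∪ {x₄}
  {x₂, x₅, x₆}  = {x₅, x₆} ∪ {x₂, x₆}
  {x₃, x₄, x₅}  = {x₄, x₅} ∪ {x₃}
  {x₁, x₂, x₃, x₄}  = ᶜ of {x₅, x₆}
  {x₁, x₂, x₄, x₅}  = ᶜ of {x₃, x₆}
  {x₁, x₂, x₅, x₆}  = {x₅, x₆} ∪ {x₁, x₂}
  {x₁, x₃, x₄, x₆}  = {x₁} ∪ {x₃, x₄, x₆}
  {x₁, x₃, x₅, x₆}  = {x₁} ∪ {x₃, x₅, x₆}
  {x₂, x₃, x₄, x₅}  = {x₄, x₅} ∪ {x₂, x₃}
  {x₂, x₄, x₅, x₆}  = {x₂, x₆} ∪ {x₄, x₅}
Step 5 adds 3:
  {x₂, x₄}  = ᶜ of {x₁, x₃, x₅, x₆}
  {x₂, x₅}  = ᶜ of {x₁, x₃, x₄, x₆}
  {x₂, x₄, x₅}  = ᶜ of {x₁, x₃, x₆}
Step 6: stable.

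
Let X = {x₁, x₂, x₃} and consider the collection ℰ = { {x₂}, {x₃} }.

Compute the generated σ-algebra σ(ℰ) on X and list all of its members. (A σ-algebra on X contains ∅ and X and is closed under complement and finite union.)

Answer: σ(ℰ) = { {}, {x₁}, {x₂}, {x₃}, {x₁,x₂}, {x₁,x₃}, {x₂,x₃}, X }

Trace:
Initial family (4 sets): { {}, {x₂}, {x₃}, X }.
Round 1. New:
  {x₁,x₂}  = ᶜ of {x₃}
  {x₁,x₃}  = ᶜ of {x₂}
  {x₂,x₃}  = {x₃} ∪ {x₂}
Round 2. New:
  {x₁}  = ᶜ of {x₂,x₃}
Round 3 adds nothing — fixpoint reached.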